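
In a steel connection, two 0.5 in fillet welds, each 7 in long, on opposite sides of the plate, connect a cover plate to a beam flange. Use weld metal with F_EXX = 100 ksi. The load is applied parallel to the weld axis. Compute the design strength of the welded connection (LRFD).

Effective throat t_e = 0.707 × 0.5 = 0.3535 in.
Total length L = 14 in; A_we = 0.3535 × 14 = 4.949 in².
F_nw = 0.6 F_EXX = 0.6 × 100 = 60 ksi.
φR_n = 0.75 × 60 × 4.949 = 222.7 kips.

φR_n ≈ 223 kips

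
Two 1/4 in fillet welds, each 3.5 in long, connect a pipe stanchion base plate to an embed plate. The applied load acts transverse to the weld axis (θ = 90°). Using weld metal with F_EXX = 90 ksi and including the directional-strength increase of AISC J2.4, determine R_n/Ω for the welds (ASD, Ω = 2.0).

t_e = 0.707 × 0.25 = 0.1767 in; A_we = 0.1767 × 7 = 1.237 in².
Directional factor: 1.0 + 0.5 sin^1.5(90°) = 1.5.
F_nw = 0.6 × 90 × 1.5 = 81 ksi.
R_n/Ω = (81 × 1.237) / 2.0 = 50.11 kip.

R_n/Ω ≈ 50.1 kip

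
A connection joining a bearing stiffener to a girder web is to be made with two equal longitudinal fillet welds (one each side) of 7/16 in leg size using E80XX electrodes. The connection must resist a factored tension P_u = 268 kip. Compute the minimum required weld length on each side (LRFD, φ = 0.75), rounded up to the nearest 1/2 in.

E80XX → F_EXX = 80 ksi.
Throat t_e = 0.707 × 0.4375 = 0.3093 in.
φr_n = 0.75 × 0.6 × 80 × 0.3093 = 11.14 kip/in.
L_req = P_u / φr_n = 268 / 11.14 = 24.07 in total.
Per side: 24.07 / 2 = 12.03 in.
Round up → use L = 12.5 in on each side.

L = 12.5 in on each side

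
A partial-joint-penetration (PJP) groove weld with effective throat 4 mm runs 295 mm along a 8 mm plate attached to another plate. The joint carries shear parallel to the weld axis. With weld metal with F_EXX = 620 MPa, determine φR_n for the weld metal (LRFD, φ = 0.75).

Effective throat (given) t_e = 4 mm.
A_we = 4 × 295 = 1180 mm².
F_nw = 0.6 F_EXX = 372 MPa.
φR_n = 0.75 × 372 × 1180 × 10⁻³ = 329.2 kN.

φR_n ≈ 329 kN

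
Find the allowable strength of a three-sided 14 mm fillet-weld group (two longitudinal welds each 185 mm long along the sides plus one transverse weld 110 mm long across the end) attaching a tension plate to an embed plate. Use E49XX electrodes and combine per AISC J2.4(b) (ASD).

R_n/Ω ≈ 698 kN

E49XX → F_EXX = 490 MPa.
t_e = 0.707 × 14 = 9.898 mm.
R_nwl = 0.6 × 490 × 9.898 × 370 × 10⁻³ = 1077 kN (longitudinal, 2 welds).
R_nwt = 0.6 × 490 × 9.898 × 110 × 10⁻³ = 320.1 kN (transverse, base value).
(i) R_nwl + R_nwt = 1397 kN; (ii) 0.85 R_nwl + 1.5 R_nwt = 1395 kN.
R_n = max = 1397 kN [governs: (i)]; R_n/Ω = 698.4 kN.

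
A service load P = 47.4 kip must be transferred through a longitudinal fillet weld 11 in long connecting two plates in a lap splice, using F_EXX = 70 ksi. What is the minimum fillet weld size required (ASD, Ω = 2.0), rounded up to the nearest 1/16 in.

w = 5/16 in

Total weld length L = 11 in.
Required throat t_e = P × Ω / (0.6 F_EXX × L) = 47.4 × 2.0 / (0.6 × 70 × 11) = 0.2052 in.
Required leg w = t_e / 0.707 = 0.2902 in → use 5/16 in.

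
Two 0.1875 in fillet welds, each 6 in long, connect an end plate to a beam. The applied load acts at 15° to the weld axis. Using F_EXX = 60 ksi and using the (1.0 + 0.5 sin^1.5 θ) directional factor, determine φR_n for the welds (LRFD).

t_e = 0.707 × 0.1875 = 0.1326 in; A_we = 0.1326 × 12 = 1.591 in².
Directional factor: 1.0 + 0.5 sin^1.5(15°) = 1.066.
F_nw = 0.6 × 60 × 1.066 = 38.37 ksi.
φR_n = 0.75 × 38.37 × 1.591 = 45.78 kip.

φR_n ≈ 45.8 kip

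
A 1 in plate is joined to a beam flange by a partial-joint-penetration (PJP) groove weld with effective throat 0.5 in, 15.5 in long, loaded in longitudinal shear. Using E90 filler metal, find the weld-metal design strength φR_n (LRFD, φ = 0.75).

φR_n ≈ 314 kips

E90XX → F_EXX = 90 ksi.
Effective throat (given) t_e = 0.5 in.
A_we = 0.5 × 15.5 = 7.75 in².
F_nw = 0.6 F_EXX = 54 ksi.
φR_n = 0.75 × 54 × 7.75 = 313.9 kips.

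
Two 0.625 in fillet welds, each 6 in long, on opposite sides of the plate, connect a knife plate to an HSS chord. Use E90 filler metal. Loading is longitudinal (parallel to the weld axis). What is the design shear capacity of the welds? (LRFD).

φR_n ≈ 215 kips

E90XX → F_EXX = 90 ksi.
Effective throat t_e = 0.707 × 0.625 = 0.4419 in.
Total length L = 12 in; A_we = 0.4419 × 12 = 5.302 in².
F_nw = 0.6 F_EXX = 0.6 × 90 = 54 ksi.
φR_n = 0.75 × 54 × 5.302 = 214.8 kips.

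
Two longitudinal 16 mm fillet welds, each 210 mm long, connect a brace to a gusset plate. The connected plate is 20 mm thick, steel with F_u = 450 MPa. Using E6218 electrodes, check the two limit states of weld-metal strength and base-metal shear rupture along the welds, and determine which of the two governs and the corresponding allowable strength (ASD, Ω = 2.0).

R_n/Ω ≈ 884 kN (weld metal governs)

E62XX → F_EXX = 620 MPa.
t_e = 0.707 × 16 = 11.31 mm; L = 420 mm.
Weld metal: R_n/Ω = (1/2.0) × 0.6 × 620 × 11.31 × 420 × 10⁻³ = 883.7 kN.
Base metal (shear rupture): R_n/Ω = (1/2.0) × 0.6 × 450 × 20 × 420 × 10⁻³ = 1134 kN.
Governing: weld metal.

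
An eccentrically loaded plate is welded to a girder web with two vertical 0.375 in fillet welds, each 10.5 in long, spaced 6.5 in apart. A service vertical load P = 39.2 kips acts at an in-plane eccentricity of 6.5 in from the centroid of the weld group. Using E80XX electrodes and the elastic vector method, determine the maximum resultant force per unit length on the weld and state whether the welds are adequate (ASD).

f_max ≈ 5.03 kip/in; adequate

E80XX → F_EXX = 80 ksi.
Total weld length L_w = 21 in. Treat welds as unit-width lines.
Polar moment about centroid: J = 2[d³/12 + d(b/2)²] = 2[10.5³/12 + 10.5×3.25²] = 414.8 in³.
Direct shear f_v = P/L_w = 39.2 / 21 = 1.867 kip/in (vertical).
Torsion M = P·e = 39.2 × 6.5 = 254.8 kip·in.
Critical point at (x, y) = (3.25, 5.25) from centroid. f_tx = M·y/J = 3.225 kip/in; f_ty = M·x/J = 1.997 kip/in.
Resultant f_max = √[f_tx² + (f_v + f_ty)²] = √[3.225² + (1.867 + 1.997)²] = 5.033 kip/in.
Capacity per unit length: r_n/Ω = (1/2.0) × 0.6 × 80 × (0.707 × 0.375) = 6.363 kip/in.
5.033 ≤ 6.363 → adequate.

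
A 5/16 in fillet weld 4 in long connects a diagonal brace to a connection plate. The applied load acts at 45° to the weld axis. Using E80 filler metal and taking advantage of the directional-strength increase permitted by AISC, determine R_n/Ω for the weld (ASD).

R_n/Ω ≈ 27.5 kips

E80XX → F_EXX = 80 ksi.
t_e = 0.707 × 0.3125 = 0.2209 in; A_we = 0.2209 × 4 = 0.8837 in².
Directional factor: 1.0 + 0.5 sin^1.5(45°) = 1.297.
F_nw = 0.6 × 80 × 1.297 = 62.27 ksi.
R_n/Ω = (62.27 × 0.8837) / 2.0 = 27.52 kips.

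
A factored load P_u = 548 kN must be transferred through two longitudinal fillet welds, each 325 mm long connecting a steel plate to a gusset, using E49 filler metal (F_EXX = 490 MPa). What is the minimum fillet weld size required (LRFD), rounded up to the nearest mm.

Total weld length L = 650 mm.
Required throat t_e = P_u / (φ × 0.6 F_EXX × L) = 548 / (0.75 × 0.6 × 490 × 650 × 10⁻³) = 3.823 mm.
Required leg w = t_e / 0.707 = 5.408 mm → use 6 mm.

w = 6 mm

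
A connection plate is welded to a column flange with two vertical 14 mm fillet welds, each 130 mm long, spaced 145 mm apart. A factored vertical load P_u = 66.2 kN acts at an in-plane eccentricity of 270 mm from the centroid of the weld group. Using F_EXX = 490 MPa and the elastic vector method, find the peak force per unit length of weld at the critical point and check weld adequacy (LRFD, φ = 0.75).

Total weld length L_w = 260 mm. Treat welds as unit-width lines.
Polar moment about centroid: J = 2[d³/12 + d(b/2)²] = 2[130³/12 + 130×72.5²] = 1733000 mm³.
Direct shear f_v = P/L_w = 66.2×10³ / 260 = 254.6 N/mm (vertical).
Torsion M = P·e = 66.2×10³ × 270 = 17874000 N·mm.
Critical point at (x, y) = (72.5, 65) from centroid. f_tx = M·y/J = 670.5 N/mm; f_ty = M·x/J = 747.8 N/mm.
Resultant f_max = √[f_tx² + (f_v + f_ty)²] = √[670.5² + (254.6 + 747.8)²] = 1206 N/mm.
Capacity per unit length: φr_n = 0.75 × 0.6 × 490 × (0.707 × 14) = 2183 N/mm.
1206 ≤ 2183 → adequate.

f_max ≈ 1210 N/mm; adequate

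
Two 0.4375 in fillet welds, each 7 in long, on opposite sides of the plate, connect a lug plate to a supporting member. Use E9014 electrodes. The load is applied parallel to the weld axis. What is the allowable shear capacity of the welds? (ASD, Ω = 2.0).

R_n/Ω ≈ 117 kips

E90XX → F_EXX = 90 ksi.
Effective throat t_e = 0.707 × 0.4375 = 0.3093 in.
Total length L = 14 in; A_we = 0.3093 × 14 = 4.33 in².
F_nw = 0.6 F_EXX = 0.6 × 90 = 54 ksi.
R_n = 54 × 4.33 = 233.8 kips; R_n/Ω = 233.8/2.0 = 116.9 kips.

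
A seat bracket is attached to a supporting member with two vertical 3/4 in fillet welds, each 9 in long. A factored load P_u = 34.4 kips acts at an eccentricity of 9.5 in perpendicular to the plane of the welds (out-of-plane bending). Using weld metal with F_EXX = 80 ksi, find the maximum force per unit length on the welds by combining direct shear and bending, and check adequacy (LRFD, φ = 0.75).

L_w = 2 × 9 = 18 in; section modulus (unit throat) S = 2 × L²/6 = 27 in².
Direct shear f_v = P/L_w = 34.4/18 = 1.911 kip/in.
Moment M = P × e = 34.4 × 9.5 = 326.8 kip·in; bending f_b = M/S = 12.1 kip/in.
f_max = √(f_v² + f_b²) = √(1.911² + 12.1²) = 12.25 kip/in.
φr_n = 0.75 × 0.6 × 80 × (0.707 × 0.75) = 19.09 kip/in → adequate.

f_max ≈ 12.3 kip/in; adequate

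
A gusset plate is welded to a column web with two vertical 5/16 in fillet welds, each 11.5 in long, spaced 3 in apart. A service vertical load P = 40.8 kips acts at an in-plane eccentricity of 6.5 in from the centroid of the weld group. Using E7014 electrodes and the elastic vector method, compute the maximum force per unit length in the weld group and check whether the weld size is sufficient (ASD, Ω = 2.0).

f_max ≈ 5.87 kip/in; NOT adequate

E70XX → F_EXX = 70 ksi.
Total weld length L_w = 23 in. Treat welds as unit-width lines.
Polar moment about centroid: J = 2[d³/12 + d(b/2)²] = 2[11.5³/12 + 11.5×1.5²] = 305.2 in³.
Direct shear f_v = P/L_w = 40.8 / 23 = 1.774 kip/in (vertical).
Torsion M = P·e = 40.8 × 6.5 = 265.2 kip·in.
Critical point at (x, y) = (1.5, 5.75) from centroid. f_tx = M·y/J = 4.996 kip/in; f_ty = M·x/J = 1.303 kip/in.
Resultant f_max = √[f_tx² + (f_v + f_ty)²] = √[4.996² + (1.774 + 1.303)²] = 5.868 kip/in.
Capacity per unit length: r_n/Ω = (1/2.0) × 0.6 × 70 × (0.707 × 0.3125) = 4.64 kip/in.
5.868 > 4.64 → NOT adequate.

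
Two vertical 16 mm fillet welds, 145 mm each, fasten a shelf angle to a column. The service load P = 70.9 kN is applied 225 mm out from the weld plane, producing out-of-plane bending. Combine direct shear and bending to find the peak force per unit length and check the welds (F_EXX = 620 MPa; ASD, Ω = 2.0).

L_w = 2 × 145 = 290 mm; section modulus (unit throat) S = 2 × L²/6 = 7008 mm².
Direct shear f_v = P/L_w = 70.9×10³/290 = 244.5 N/mm.
Moment M = P × e = 70.9×10³ × 225 = 15952000 N·mm; bending f_b = M/S = 2276 N/mm.
f_max = √(f_v² + f_b²) = √(244.5² + 2276²) = 2289 N/mm.
r_n/Ω = (1/2.0) × 0.6 × 620 × (0.707 × 16) = 2104 N/mm → NOT adequate.

f_max ≈ 2290 N/mm; NOT adequate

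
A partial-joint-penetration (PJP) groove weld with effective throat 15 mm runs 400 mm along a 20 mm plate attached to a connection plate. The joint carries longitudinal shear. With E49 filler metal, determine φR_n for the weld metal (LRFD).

φR_n ≈ 1320 kN

E49XX → F_EXX = 490 MPa.
Effective throat (given) t_e = 15 mm.
A_we = 15 × 400 = 6000 mm².
F_nw = 0.6 F_EXX = 294 MPa.
φR_n = 0.75 × 294 × 6000 × 10⁻³ = 1323 kN.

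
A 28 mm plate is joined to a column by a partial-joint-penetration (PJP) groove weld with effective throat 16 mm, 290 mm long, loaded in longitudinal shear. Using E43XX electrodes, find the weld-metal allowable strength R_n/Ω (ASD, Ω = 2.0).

R_n/Ω ≈ 599 kN

E43XX → F_EXX = 430 MPa.
Effective throat (given) t_e = 16 mm.
A_we = 16 × 290 = 4640 mm².
F_nw = 0.6 F_EXX = 258 MPa.
R_n/Ω = (258 × 4640) / 2.0 × 10⁻³ = 598.6 kN.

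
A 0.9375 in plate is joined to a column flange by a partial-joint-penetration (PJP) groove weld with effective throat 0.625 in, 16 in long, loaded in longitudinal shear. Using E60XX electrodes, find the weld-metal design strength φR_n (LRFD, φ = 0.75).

E60XX → F_EXX = 60 ksi.
Effective throat (given) t_e = 0.625 in.
A_we = 0.625 × 16 = 10 in².
F_nw = 0.6 F_EXX = 36 ksi.
φR_n = 0.75 × 36 × 10 = 270 kip.

φR_n ≈ 270 kip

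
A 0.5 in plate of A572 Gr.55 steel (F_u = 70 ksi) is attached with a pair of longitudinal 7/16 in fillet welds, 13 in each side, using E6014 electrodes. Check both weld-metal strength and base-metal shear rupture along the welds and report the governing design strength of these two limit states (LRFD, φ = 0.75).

E60XX → F_EXX = 60 ksi.
t_e = 0.707 × 0.4375 = 0.3093 in; L = 26 in.
Weld metal: φR_n = 0.75 × 0.6 × 60 × 0.3093 × 26 = 217.1 kips.
Base metal (shear rupture): φR_n = 0.75 × 0.6 × 70 × 0.5 × 26 = 409.5 kips.
Governing: weld metal.

φR_n ≈ 217 kips (weld metal governs)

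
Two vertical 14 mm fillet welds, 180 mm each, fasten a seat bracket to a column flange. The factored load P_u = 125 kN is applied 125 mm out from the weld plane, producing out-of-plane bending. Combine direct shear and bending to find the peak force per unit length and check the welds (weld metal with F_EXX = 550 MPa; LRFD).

f_max ≈ 1490 N/mm; adequate

L_w = 2 × 180 = 360 mm; section modulus (unit throat) S = 2 × L²/6 = 10800 mm².
Direct shear f_v = P/L_w = 125×10³/360 = 347.2 N/mm.
Moment M = P × e = 125×10³ × 125 = 15625000 N·mm; bending f_b = M/S = 1447 N/mm.
f_max = √(f_v² + f_b²) = √(347.2² + 1447²) = 1488 N/mm.
φr_n = 0.75 × 0.6 × 550 × (0.707 × 14) = 2450 N/mm → adequate.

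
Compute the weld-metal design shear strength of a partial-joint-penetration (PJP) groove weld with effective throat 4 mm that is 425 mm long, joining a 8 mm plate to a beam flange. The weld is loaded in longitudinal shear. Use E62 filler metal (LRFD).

E62XX → F_EXX = 620 MPa.
Effective throat (given) t_e = 4 mm.
A_we = 4 × 425 = 1700 mm².
F_nw = 0.6 F_EXX = 372 MPa.
φR_n = 0.75 × 372 × 1700 × 10⁻³ = 474.3 kN.

φR_n ≈ 474 kN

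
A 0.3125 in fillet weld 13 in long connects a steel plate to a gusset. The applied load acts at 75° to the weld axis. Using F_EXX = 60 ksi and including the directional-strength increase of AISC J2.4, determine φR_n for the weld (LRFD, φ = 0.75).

φR_n ≈ 114 kip

t_e = 0.707 × 0.3125 = 0.2209 in; A_we = 0.2209 × 13 = 2.872 in².
Directional factor: 1.0 + 0.5 sin^1.5(75°) = 1.475.
F_nw = 0.6 × 60 × 1.475 = 53.09 ksi.
φR_n = 0.75 × 53.09 × 2.872 = 114.4 kip.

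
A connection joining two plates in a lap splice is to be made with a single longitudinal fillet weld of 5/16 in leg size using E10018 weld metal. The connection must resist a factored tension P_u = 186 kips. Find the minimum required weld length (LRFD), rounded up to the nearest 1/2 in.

L = 19 in

E100XX → F_EXX = 100 ksi.
Throat t_e = 0.707 × 0.3125 = 0.2209 in.
φr_n = 0.75 × 0.6 × 100 × 0.2209 = 9.942 kips/in.
L_req = P_u / φr_n = 186 / 9.942 = 18.71 in total.
Round up → use L = 19 in.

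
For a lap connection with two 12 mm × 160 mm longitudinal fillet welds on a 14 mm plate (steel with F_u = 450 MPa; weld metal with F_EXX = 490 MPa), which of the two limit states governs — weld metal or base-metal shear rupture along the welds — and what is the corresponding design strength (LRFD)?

t_e = 0.707 × 12 = 8.484 mm; L = 320 mm.
Weld metal: φR_n = 0.75 × 0.6 × 490 × 8.484 × 320 × 10⁻³ = 598.6 kN.
Base metal (shear rupture): φR_n = 0.75 × 0.6 × 450 × 14 × 320 × 10⁻³ = 907.2 kN.
Governing: weld metal.

φR_n ≈ 599 kN (weld metal governs)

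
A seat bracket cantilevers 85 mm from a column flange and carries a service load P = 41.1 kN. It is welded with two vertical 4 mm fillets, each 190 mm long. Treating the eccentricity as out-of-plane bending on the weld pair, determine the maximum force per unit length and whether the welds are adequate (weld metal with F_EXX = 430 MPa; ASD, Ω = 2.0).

f_max ≈ 310 N/mm; adequate

L_w = 2 × 190 = 380 mm; section modulus (unit throat) S = 2 × L²/6 = 12030 mm².
Direct shear f_v = P/L_w = 41.1×10³/380 = 108.2 N/mm.
Moment M = P × e = 41.1×10³ × 85 = 3493500 N·mm; bending f_b = M/S = 290.3 N/mm.
f_max = √(f_v² + f_b²) = √(108.2² + 290.3²) = 309.8 N/mm.
r_n/Ω = (1/2.0) × 0.6 × 430 × (0.707 × 4) = 364.8 N/mm → adequate.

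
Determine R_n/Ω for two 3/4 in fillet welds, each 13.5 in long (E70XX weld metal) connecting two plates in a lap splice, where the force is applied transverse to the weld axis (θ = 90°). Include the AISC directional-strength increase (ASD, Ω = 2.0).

E70XX → F_EXX = 70 ksi.
t_e = 0.707 × 0.75 = 0.5302 in; A_we = 0.5302 × 27 = 14.32 in².
Directional factor: 1.0 + 0.5 sin^1.5(90°) = 1.5.
F_nw = 0.6 × 70 × 1.5 = 63 ksi.
R_n/Ω = (63 × 14.32) / 2.0 = 451 kip.

R_n/Ω ≈ 451 kip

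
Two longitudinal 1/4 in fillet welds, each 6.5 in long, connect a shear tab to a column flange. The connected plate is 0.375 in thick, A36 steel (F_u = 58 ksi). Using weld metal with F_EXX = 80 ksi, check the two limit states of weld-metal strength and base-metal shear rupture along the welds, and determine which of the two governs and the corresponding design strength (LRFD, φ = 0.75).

t_e = 0.707 × 0.25 = 0.1767 in; L = 13 in.
Weld metal: φR_n = 0.75 × 0.6 × 80 × 0.1767 × 13 = 82.72 kips.
Base metal (shear rupture): φR_n = 0.75 × 0.6 × 58 × 0.375 × 13 = 127.2 kips.
Governing: weld metal.

φR_n ≈ 82.7 kips (weld metal governs)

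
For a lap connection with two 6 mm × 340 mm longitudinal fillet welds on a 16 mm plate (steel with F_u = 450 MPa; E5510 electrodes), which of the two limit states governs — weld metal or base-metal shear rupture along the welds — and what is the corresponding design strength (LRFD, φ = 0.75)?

E55XX → F_EXX = 550 MPa.
t_e = 0.707 × 6 = 4.242 mm; L = 680 mm.
Weld metal: φR_n = 0.75 × 0.6 × 550 × 4.242 × 680 × 10⁻³ = 713.9 kN.
Base metal (shear rupture): φR_n = 0.75 × 0.6 × 450 × 16 × 680 × 10⁻³ = 2203 kN.
Governing: weld metal.

φR_n ≈ 714 kN (weld metal governs)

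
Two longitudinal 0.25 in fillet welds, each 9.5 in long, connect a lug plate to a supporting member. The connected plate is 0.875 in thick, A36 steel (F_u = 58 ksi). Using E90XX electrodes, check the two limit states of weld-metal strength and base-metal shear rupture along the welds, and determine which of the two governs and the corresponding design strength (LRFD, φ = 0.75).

φR_n ≈ 136 kips (weld metal governs)

E90XX → F_EXX = 90 ksi.
t_e = 0.707 × 0.25 = 0.1767 in; L = 19 in.
Weld metal: φR_n = 0.75 × 0.6 × 90 × 0.1767 × 19 = 136 kips.
Base metal (shear rupture): φR_n = 0.75 × 0.6 × 58 × 0.875 × 19 = 433.9 kips.
Governing: weld metal.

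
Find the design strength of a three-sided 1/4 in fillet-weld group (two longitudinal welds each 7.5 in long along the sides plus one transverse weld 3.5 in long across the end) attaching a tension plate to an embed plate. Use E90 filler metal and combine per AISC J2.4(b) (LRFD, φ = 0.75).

E90XX → F_EXX = 90 ksi.
t_e = 0.707 × 0.25 = 0.1767 in.
R_nwl = 0.6 × 90 × 0.1767 × 15 = 143.2 kip (longitudinal, 2 welds).
R_nwt = 0.6 × 90 × 0.1767 × 3.5 = 33.41 kip (transverse, base value).
(i) R_nwl + R_nwt = 176.6 kip; (ii) 0.85 R_nwl + 1.5 R_nwt = 171.8 kip.
R_n = max = 176.6 kip [governs: (i)]; φR_n = 132.4 kip.

φR_n ≈ 132 kip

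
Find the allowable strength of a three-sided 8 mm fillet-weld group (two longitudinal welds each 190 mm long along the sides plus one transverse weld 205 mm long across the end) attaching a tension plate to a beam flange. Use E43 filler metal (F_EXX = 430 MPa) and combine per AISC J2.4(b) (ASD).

t_e = 0.707 × 8 = 5.656 mm.
R_nwl = 0.6 × 430 × 5.656 × 380 × 10⁻³ = 554.5 kN (longitudinal, 2 welds).
R_nwt = 0.6 × 430 × 5.656 × 205 × 10⁻³ = 299.1 kN (transverse, base value).
(i) R_nwl + R_nwt = 853.7 kN; (ii) 0.85 R_nwl + 1.5 R_nwt = 920.1 kN.
R_n = max = 920.1 kN [governs: (ii)]; R_n/Ω = 460 kN.

R_n/Ω ≈ 460 kN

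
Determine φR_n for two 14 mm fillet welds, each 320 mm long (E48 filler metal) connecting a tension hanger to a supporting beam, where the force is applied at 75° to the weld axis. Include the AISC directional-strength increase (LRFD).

E48XX → F_EXX = 480 MPa.
t_e = 0.707 × 14 = 9.898 mm; A_we = 9.898 × 640 = 6335 mm².
Directional factor: 1.0 + 0.5 sin^1.5(75°) = 1.475.
F_nw = 0.6 × 480 × 1.475 = 424.7 MPa.
φR_n = 0.75 × 424.7 × 6335 × 10⁻³ = 2018 kN.

φR_n ≈ 2020 kN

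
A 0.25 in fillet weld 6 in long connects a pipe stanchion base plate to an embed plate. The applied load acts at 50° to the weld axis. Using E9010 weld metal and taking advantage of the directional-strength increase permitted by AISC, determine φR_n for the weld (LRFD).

E90XX → F_EXX = 90 ksi.
t_e = 0.707 × 0.25 = 0.1767 in; A_we = 0.1767 × 6 = 1.06 in².
Directional factor: 1.0 + 0.5 sin^1.5(50°) = 1.335.
F_nw = 0.6 × 90 × 1.335 = 72.1 ksi.
φR_n = 0.75 × 72.1 × 1.06 = 57.35 kip.

φR_n ≈ 57.3 kip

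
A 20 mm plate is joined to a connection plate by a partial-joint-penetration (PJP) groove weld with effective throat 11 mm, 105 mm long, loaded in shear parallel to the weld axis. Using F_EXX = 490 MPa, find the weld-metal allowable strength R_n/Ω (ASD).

Effective throat (given) t_e = 11 mm.
A_we = 11 × 105 = 1155 mm².
F_nw = 0.6 F_EXX = 294 MPa.
R_n/Ω = (294 × 1155) / 2.0 × 10⁻³ = 169.8 kN.

R_n/Ω ≈ 170 kN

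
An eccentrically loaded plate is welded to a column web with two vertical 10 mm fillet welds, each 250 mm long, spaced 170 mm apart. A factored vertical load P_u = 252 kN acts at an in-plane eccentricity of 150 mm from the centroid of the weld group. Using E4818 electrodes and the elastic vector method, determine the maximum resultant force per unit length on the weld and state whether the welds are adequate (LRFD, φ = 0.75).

E48XX → F_EXX = 480 MPa.
Total weld length L_w = 500 mm. Treat welds as unit-width lines.
Polar moment about centroid: J = 2[d³/12 + d(b/2)²] = 2[250³/12 + 250×85²] = 6217000 mm³.
Direct shear f_v = P/L_w = 252×10³ / 500 = 504 N/mm (vertical).
Torsion M = P·e = 252×10³ × 150 = 37800000 N·mm.
Critical point at (x, y) = (85, 125) from centroid. f_tx = M·y/J = 760.1 N/mm; f_ty = M·x/J = 516.8 N/mm.
Resultant f_max = √[f_tx² + (f_v + f_ty)²] = √[760.1² + (504 + 516.8)²] = 1273 N/mm.
Capacity per unit length: φr_n = 0.75 × 0.6 × 480 × (0.707 × 10) = 1527 N/mm.
1273 ≤ 1527 → adequate.

f_max ≈ 1270 N/mm; adequate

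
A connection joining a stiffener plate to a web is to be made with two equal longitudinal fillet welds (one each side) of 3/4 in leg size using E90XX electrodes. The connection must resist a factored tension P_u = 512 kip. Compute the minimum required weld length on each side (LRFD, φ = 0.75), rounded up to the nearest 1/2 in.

L = 12 in on each side

E90XX → F_EXX = 90 ksi.
Throat t_e = 0.707 × 0.75 = 0.5302 in.
φr_n = 0.75 × 0.6 × 90 × 0.5302 = 21.48 kip/in.
L_req = P_u / φr_n = 512 / 21.48 = 23.84 in total.
Per side: 23.84 / 2 = 11.92 in.
Round up → use L = 12 in on each side.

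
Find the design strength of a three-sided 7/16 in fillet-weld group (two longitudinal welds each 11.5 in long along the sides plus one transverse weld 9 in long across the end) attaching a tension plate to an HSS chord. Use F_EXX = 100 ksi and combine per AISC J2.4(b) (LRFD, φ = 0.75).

t_e = 0.707 × 0.4375 = 0.3093 in.
R_nwl = 0.6 × 100 × 0.3093 × 23 = 426.9 kip (longitudinal, 2 welds).
R_nwt = 0.6 × 100 × 0.3093 × 9 = 167 kip (transverse, base value).
(i) R_nwl + R_nwt = 593.9 kip; (ii) 0.85 R_nwl + 1.5 R_nwt = 613.4 kip.
R_n = max = 613.4 kip [governs: (ii)]; φR_n = 460 kip.

φR_n ≈ 460 kip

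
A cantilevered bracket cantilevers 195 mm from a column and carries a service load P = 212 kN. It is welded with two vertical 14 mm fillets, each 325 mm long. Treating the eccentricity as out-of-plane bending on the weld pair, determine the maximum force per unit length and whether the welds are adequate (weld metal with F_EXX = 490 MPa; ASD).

L_w = 2 × 325 = 650 mm; section modulus (unit throat) S = 2 × L²/6 = 35210 mm².
Direct shear f_v = P/L_w = 212×10³/650 = 326.2 N/mm.
Moment M = P × e = 212×10³ × 195 = 41340000 N·mm; bending f_b = M/S = 1174 N/mm.
f_max = √(f_v² + f_b²) = √(326.2² + 1174²) = 1219 N/mm.
r_n/Ω = (1/2.0) × 0.6 × 490 × (0.707 × 14) = 1455 N/mm → adequate.

f_max ≈ 1220 N/mm; adequate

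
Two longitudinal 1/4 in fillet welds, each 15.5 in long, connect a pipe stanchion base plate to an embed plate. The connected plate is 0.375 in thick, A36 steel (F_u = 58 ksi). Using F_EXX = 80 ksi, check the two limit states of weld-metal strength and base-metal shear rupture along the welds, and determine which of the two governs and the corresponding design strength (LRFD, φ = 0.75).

t_e = 0.707 × 0.25 = 0.1767 in; L = 31 in.
Weld metal: φR_n = 0.75 × 0.6 × 80 × 0.1767 × 31 = 197.3 kip.
Base metal (shear rupture): φR_n = 0.75 × 0.6 × 58 × 0.375 × 31 = 303.4 kip.
Governing: weld metal.

φR_n ≈ 197 kip (weld metal governs)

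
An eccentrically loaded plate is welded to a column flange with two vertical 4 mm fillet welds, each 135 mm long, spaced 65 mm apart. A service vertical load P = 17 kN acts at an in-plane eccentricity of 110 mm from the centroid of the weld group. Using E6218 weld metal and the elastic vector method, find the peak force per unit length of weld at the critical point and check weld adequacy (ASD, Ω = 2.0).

f_max ≈ 236 N/mm; adequate

E62XX → F_EXX = 620 MPa.
Total weld length L_w = 270 mm. Treat welds as unit-width lines.
Polar moment about centroid: J = 2[d³/12 + d(b/2)²] = 2[135³/12 + 135×32.5²] = 695200 mm³.
Direct shear f_v = P/L_w = 17×10³ / 270 = 62.96 N/mm (vertical).
Torsion M = P·e = 17×10³ × 110 = 1870000 N·mm.
Critical point at (x, y) = (32.5, 67.5) from centroid. f_tx = M·y/J = 181.6 N/mm; f_ty = M·x/J = 87.41 N/mm.
Resultant f_max = √[f_tx² + (f_v + f_ty)²] = √[181.6² + (62.96 + 87.41)²] = 235.7 N/mm.
Capacity per unit length: r_n/Ω = (1/2.0) × 0.6 × 620 × (0.707 × 4) = 526 N/mm.
235.7 ≤ 526 → adequate.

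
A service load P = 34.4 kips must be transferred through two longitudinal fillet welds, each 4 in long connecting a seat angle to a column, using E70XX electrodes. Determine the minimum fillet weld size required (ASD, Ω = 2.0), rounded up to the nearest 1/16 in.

E70XX → F_EXX = 70 ksi.
Total weld length L = 8 in.
Required throat t_e = P × Ω / (0.6 F_EXX × L) = 34.4 × 2.0 / (0.6 × 70 × 8) = 0.2048 in.
Required leg w = t_e / 0.707 = 0.2896 in → use 5/16 in.

w = 5/16 in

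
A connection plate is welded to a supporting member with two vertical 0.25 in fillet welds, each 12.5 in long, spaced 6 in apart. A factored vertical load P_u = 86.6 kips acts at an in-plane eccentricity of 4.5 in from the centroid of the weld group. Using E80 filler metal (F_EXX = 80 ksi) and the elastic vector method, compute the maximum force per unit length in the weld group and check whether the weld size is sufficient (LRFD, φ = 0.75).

f_max ≈ 7.13 kip/in; NOT adequate

Total weld length L_w = 25 in. Treat welds as unit-width lines.
Polar moment about centroid: J = 2[d³/12 + d(b/2)²] = 2[12.5³/12 + 12.5×3²] = 550.5 in³.
Direct shear f_v = P/L_w = 86.6 / 25 = 3.464 kip/in (vertical).
Torsion M = P·e = 86.6 × 4.5 = 389.7 kip·in.
Critical point at (x, y) = (3, 6.25) from centroid. f_tx = M·y/J = 4.424 kip/in; f_ty = M·x/J = 2.124 kip/in.
Resultant f_max = √[f_tx² + (f_v + f_ty)²] = √[4.424² + (3.464 + 2.124)²] = 7.127 kip/in.
Capacity per unit length: φr_n = 0.75 × 0.6 × 80 × (0.707 × 0.25) = 6.363 kip/in.
7.127 > 6.363 → NOT adequate.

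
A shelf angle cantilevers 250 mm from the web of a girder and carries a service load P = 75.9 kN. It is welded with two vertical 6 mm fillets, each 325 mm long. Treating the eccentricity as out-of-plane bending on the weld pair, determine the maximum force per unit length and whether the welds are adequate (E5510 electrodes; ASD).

E55XX → F_EXX = 550 MPa.
L_w = 2 × 325 = 650 mm; section modulus (unit throat) S = 2 × L²/6 = 35210 mm².
Direct shear f_v = P/L_w = 75.9×10³/650 = 116.8 N/mm.
Moment M = P × e = 75.9×10³ × 250 = 18975000 N·mm; bending f_b = M/S = 538.9 N/mm.
f_max = √(f_v² + f_b²) = √(116.8² + 538.9²) = 551.4 N/mm.
r_n/Ω = (1/2.0) × 0.6 × 550 × (0.707 × 6) = 699.9 N/mm → adequate.

f_max ≈ 551 N/mm; adequate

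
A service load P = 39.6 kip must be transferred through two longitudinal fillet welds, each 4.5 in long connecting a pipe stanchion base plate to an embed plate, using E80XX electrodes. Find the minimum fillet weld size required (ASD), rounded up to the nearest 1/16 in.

E80XX → F_EXX = 80 ksi.
Total weld length L = 9 in.
Required throat t_e = P × Ω / (0.6 F_EXX × L) = 39.6 × 2.0 / (0.6 × 80 × 9) = 0.1833 in.
Required leg w = t_e / 0.707 = 0.2593 in → use 5/16 in.

w = 5/16 in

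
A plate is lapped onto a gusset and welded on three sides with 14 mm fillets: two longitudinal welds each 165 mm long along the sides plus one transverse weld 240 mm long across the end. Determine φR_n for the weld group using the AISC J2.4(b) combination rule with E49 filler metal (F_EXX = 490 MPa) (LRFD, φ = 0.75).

t_e = 0.707 × 14 = 9.898 mm.
R_nwl = 0.6 × 490 × 9.898 × 330 × 10⁻³ = 960.3 kN (longitudinal, 2 welds).
R_nwt = 0.6 × 490 × 9.898 × 240 × 10⁻³ = 698.4 kN (transverse, base value).
(i) R_nwl + R_nwt = 1659 kN; (ii) 0.85 R_nwl + 1.5 R_nwt = 1864 kN.
R_n = max = 1864 kN [governs: (ii)]; φR_n = 1398 kN.

φR_n ≈ 1400 kN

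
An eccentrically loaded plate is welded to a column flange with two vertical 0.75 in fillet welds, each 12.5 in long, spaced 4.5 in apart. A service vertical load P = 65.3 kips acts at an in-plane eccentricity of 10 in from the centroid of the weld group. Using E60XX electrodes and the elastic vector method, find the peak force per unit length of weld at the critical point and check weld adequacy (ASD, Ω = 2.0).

f_max ≈ 10.8 kip/in; NOT adequate

E60XX → F_EXX = 60 ksi.
Total weld length L_w = 25 in. Treat welds as unit-width lines.
Polar moment about centroid: J = 2[d³/12 + d(b/2)²] = 2[12.5³/12 + 12.5×2.25²] = 452.1 in³.
Direct shear f_v = P/L_w = 65.3 / 25 = 2.612 kip/in (vertical).
Torsion M = P·e = 65.3 × 10 = 653 kip·in.
Critical point at (x, y) = (2.25, 6.25) from centroid. f_tx = M·y/J = 9.028 kip/in; f_ty = M·x/J = 3.25 kip/in.
Resultant f_max = √[f_tx² + (f_v + f_ty)²] = √[9.028² + (2.612 + 3.25)²] = 10.76 kip/in.
Capacity per unit length: r_n/Ω = (1/2.0) × 0.6 × 60 × (0.707 × 0.75) = 9.544 kip/in.
10.76 > 9.544 → NOT adequate.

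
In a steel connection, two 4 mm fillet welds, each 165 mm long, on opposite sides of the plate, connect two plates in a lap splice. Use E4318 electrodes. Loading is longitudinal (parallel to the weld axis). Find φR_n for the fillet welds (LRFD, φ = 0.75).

E43XX → F_EXX = 430 MPa.
Effective throat t_e = 0.707 × 4 = 2.828 mm.
Total length L = 330 mm; A_we = 2.828 × 330 = 933.2 mm².
F_nw = 0.6 F_EXX = 0.6 × 430 = 258 MPa.
φR_n = 0.75 × 258 × 933.2 × 10⁻³ = 180.6 kN.

φR_n ≈ 181 kN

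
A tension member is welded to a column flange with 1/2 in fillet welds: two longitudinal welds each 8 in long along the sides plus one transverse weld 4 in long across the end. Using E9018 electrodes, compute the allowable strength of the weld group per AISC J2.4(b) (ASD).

E90XX → F_EXX = 90 ksi.
t_e = 0.707 × 0.5 = 0.3535 in.
R_nwl = 0.6 × 90 × 0.3535 × 16 = 305.4 kip (longitudinal, 2 welds).
R_nwt = 0.6 × 90 × 0.3535 × 4 = 76.36 kip (transverse, base value).
(i) R_nwl + R_nwt = 381.8 kip; (ii) 0.85 R_nwl + 1.5 R_nwt = 374.1 kip.
R_n = max = 381.8 kip [governs: (i)]; R_n/Ω = 190.9 kip.

R_n/Ω ≈ 191 kip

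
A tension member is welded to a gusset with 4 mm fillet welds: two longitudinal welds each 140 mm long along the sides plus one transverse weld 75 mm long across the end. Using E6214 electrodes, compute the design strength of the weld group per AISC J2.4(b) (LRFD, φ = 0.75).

E62XX → F_EXX = 620 MPa.
t_e = 0.707 × 4 = 2.828 mm.
R_nwl = 0.6 × 620 × 2.828 × 280 × 10⁻³ = 294.6 kN (longitudinal, 2 welds).
R_nwt = 0.6 × 620 × 2.828 × 75 × 10⁻³ = 78.9 kN (transverse, base value).
(i) R_nwl + R_nwt = 373.5 kN; (ii) 0.85 R_nwl + 1.5 R_nwt = 368.7 kN.
R_n = max = 373.5 kN [governs: (i)]; φR_n = 280.1 kN.

φR_n ≈ 280 kN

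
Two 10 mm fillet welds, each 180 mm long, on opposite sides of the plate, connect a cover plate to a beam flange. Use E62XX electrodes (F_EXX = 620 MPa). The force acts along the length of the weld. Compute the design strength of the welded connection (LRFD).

Effective throat t_e = 0.707 × 10 = 7.07 mm.
Total length L = 360 mm; A_we = 7.07 × 360 = 2545 mm².
F_nw = 0.6 F_EXX = 0.6 × 620 = 372 MPa.
φR_n = 0.75 × 372 × 2545 × 10⁻³ = 710.1 kN.

φR_n ≈ 710 kN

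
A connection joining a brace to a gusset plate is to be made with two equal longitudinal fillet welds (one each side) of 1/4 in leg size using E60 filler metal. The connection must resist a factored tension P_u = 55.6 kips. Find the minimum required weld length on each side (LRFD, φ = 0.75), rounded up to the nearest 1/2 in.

E60XX → F_EXX = 60 ksi.
Throat t_e = 0.707 × 0.25 = 0.1767 in.
φr_n = 0.75 × 0.6 × 60 × 0.1767 = 4.772 kips/in.
L_req = P_u / φr_n = 55.6 / 4.772 = 11.65 in total.
Per side: 11.65 / 2 = 5.825 in.
Round up → use L = 6 in on each side.

L = 6 in on each side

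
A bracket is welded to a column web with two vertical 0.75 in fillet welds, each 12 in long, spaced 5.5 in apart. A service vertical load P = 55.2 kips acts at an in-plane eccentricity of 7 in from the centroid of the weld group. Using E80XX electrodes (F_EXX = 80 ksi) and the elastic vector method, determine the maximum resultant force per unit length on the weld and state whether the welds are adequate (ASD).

Total weld length L_w = 24 in. Treat welds as unit-width lines.
Polar moment about centroid: J = 2[d³/12 + d(b/2)²] = 2[12³/12 + 12×2.75²] = 469.5 in³.
Direct shear f_v = P/L_w = 55.2 / 24 = 2.3 kip/in (vertical).
Torsion M = P·e = 55.2 × 7 = 386.4 kip·in.
Critical point at (x, y) = (2.75, 6) from centroid. f_tx = M·y/J = 4.938 kip/in; f_ty = M·x/J = 2.263 kip/in.
Resultant f_max = √[f_tx² + (f_v + f_ty)²] = √[4.938² + (2.3 + 2.263)²] = 6.724 kip/in.
Capacity per unit length: r_n/Ω = (1/2.0) × 0.6 × 80 × (0.707 × 0.75) = 12.73 kip/in.
6.724 ≤ 12.73 → adequate.

f_max ≈ 6.72 kip/in; adequate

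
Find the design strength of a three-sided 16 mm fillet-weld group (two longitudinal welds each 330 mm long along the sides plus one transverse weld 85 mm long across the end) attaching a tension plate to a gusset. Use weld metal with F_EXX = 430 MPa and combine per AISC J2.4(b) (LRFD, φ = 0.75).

t_e = 0.707 × 16 = 11.31 mm.
R_nwl = 0.6 × 430 × 11.31 × 660 × 10⁻³ = 1926 kN (longitudinal, 2 welds).
R_nwt = 0.6 × 430 × 11.31 × 85 × 10⁻³ = 248.1 kN (transverse, base value).
(i) R_nwl + R_nwt = 2174 kN; (ii) 0.85 R_nwl + 1.5 R_nwt = 2009 kN.
R_n = max = 2174 kN [governs: (i)]; φR_n = 1631 kN.

φR_n ≈ 1630 kN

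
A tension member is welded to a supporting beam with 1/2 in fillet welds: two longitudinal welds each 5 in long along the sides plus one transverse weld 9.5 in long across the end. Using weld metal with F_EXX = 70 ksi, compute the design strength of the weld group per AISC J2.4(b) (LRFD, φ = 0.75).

t_e = 0.707 × 0.5 = 0.3535 in.
R_nwl = 0.6 × 70 × 0.3535 × 10 = 148.5 kip (longitudinal, 2 welds).
R_nwt = 0.6 × 70 × 0.3535 × 9.5 = 141 kip (transverse, base value).
(i) R_nwl + R_nwt = 289.5 kip; (ii) 0.85 R_nwl + 1.5 R_nwt = 337.8 kip.
R_n = max = 337.8 kip [governs: (ii)]; φR_n = 253.3 kip.

φR_n ≈ 253 kip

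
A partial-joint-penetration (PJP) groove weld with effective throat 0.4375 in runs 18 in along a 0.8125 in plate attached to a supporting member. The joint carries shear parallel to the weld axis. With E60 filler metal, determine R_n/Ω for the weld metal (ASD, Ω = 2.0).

R_n/Ω ≈ 142 kips

E60XX → F_EXX = 60 ksi.
Effective throat (given) t_e = 0.4375 in.
A_we = 0.4375 × 18 = 7.875 in².
F_nw = 0.6 F_EXX = 36 ksi.
R_n/Ω = (36 × 7.875) / 2.0 = 141.8 kips.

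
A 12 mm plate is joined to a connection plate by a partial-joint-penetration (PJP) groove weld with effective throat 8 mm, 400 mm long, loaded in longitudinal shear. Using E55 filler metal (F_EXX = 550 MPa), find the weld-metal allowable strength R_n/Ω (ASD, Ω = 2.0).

R_n/Ω ≈ 528 kN

Effective throat (given) t_e = 8 mm.
A_we = 8 × 400 = 3200 mm².
F_nw = 0.6 F_EXX = 330 MPa.
R_n/Ω = (330 × 3200) / 2.0 × 10⁻³ = 528 kN.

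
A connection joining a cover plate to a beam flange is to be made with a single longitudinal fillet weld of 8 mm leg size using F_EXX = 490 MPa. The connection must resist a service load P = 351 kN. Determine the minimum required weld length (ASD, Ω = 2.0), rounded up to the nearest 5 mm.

L = 425 mm

Throat t_e = 0.707 × 8 = 5.656 mm.
r_n/Ω = (0.6 × 490 × 5.656) / 2.0 = 831.4 N/mm = 0.8314 kN/mm.
L_req = P / (r_n/Ω) = 351 / 0.8314 = 422.2 mm total.
Round up → use L = 425 mm.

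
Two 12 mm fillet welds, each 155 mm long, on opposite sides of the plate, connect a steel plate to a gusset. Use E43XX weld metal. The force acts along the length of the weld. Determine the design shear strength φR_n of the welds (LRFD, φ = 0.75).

E43XX → F_EXX = 430 MPa.
Effective throat t_e = 0.707 × 12 = 8.484 mm.
Total length L = 310 mm; A_we = 8.484 × 310 = 2630 mm².
F_nw = 0.6 F_EXX = 0.6 × 430 = 258 MPa.
φR_n = 0.75 × 258 × 2630 × 10⁻³ = 508.9 kN.

φR_n ≈ 509 kN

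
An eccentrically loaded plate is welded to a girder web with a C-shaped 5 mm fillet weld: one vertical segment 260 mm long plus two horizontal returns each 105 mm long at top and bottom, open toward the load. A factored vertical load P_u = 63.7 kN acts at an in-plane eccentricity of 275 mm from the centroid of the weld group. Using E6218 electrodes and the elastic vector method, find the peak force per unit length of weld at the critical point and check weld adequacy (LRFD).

f_max ≈ 570 N/mm; adequate

E62XX → F_EXX = 620 MPa.
Total weld length L_w = 470 mm. Treat welds as unit-width lines.
Centroid: x̄ = 2×105×52.5 / 470 = 23.46 mm from the vertical weld.
Polar moment about centroid: J = I_x + I_y = [260³/12 + 2×105×130²] + [260×23.46² + 2(105³/12 + 105×29.04²)] = 5527000 mm³.
Direct shear f_v = P/L_w = 63.7×10³ / 470 = 135.5 N/mm (vertical).
Torsion M = P·e = 63.7×10³ × 275 = 17518000 N·mm.
Critical point at (x, y) = (81.54, 130) from centroid. f_tx = M·y/J = 412 N/mm; f_ty = M·x/J = 258.5 N/mm.
Resultant f_max = √[f_tx² + (f_v + f_ty)²] = √[412² + (135.5 + 258.5)²] = 570.1 N/mm.
Capacity per unit length: φr_n = 0.75 × 0.6 × 620 × (0.707 × 5) = 986.3 N/mm.
570.1 ≤ 986.3 → adequate.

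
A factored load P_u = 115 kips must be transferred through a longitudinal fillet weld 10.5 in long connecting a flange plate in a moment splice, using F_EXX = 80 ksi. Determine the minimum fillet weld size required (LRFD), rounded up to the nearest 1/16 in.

Total weld length L = 10.5 in.
Required throat t_e = P_u / (φ × 0.6 F_EXX × L) = 115 / (0.75 × 0.6 × 80 × 10.5) = 0.3042 in.
Required leg w = t_e / 0.707 = 0.4303 in → use 7/16 in.

w = 7/16 in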